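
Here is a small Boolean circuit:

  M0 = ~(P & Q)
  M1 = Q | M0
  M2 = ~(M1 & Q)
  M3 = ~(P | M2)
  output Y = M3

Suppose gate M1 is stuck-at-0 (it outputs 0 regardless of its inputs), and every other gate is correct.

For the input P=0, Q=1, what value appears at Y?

0

Propagate with M1 forced: M0=1, M1=0 [stuck-at-0], M2=1, M3=0.
So Y = 0. (Without the fault it would be 1.)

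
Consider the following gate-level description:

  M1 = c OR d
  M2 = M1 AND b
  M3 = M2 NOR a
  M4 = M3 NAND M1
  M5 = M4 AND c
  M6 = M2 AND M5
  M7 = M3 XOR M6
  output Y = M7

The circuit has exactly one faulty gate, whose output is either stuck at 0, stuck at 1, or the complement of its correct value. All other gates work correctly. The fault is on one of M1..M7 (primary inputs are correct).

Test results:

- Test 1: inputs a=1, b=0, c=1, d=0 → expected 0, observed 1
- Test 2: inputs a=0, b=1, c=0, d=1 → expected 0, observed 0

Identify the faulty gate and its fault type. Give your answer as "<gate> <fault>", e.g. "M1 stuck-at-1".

Fault-free values for test 1 (a=1, b=0, c=1, d=0): M1=1, M2=0, M3=0, M4=1, M5=1, M6=0, M7=0, giving Y=0. Observed 1.
Test 1: faults giving observed 1 are {M2 stuck-at-1, M2 inverted output, M3 stuck-at-1, M3 inverted output, M6 stuck-at-1, M6 inverted output, M7 stuck-at-1, M7 inverted output}.
Test 2 (a=0, b=1, c=0, d=1): fault-free M1=1, M2=1, M3=0, M4=1, M5=0, M6=0, M7=0 → 0; observed 0. Eliminates M2 inverted output, M3 stuck-at-1, M3 inverted output, M6 stuck-at-1, M6 inverted output, M7 stuck-at-1, M7 inverted output.
Only M2 stuck-at-1 is consistent with every test.

M2 stuck-at-1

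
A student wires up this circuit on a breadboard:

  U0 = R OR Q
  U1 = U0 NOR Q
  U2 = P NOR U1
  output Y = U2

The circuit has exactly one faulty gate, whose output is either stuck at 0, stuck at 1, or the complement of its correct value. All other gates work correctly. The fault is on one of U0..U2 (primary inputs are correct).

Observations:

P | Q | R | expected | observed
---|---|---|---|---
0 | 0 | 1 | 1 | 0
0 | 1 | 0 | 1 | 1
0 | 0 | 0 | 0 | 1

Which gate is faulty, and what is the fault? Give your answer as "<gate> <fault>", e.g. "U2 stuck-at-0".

Fault-free values for test 1 (P=0, Q=0, R=1): U0=1, U1=0, U2=1, giving Y=1. Observed 0.
Test 1: faults giving observed 0 are {U0 stuck-at-0, U0 inverted output, U1 stuck-at-1, U1 inverted output, U2 stuck-at-0, U2 inverted output}.
Test 2 (P=0, Q=1, R=0): fault-free U0=1, U1=0, U2=1 → 1; observed 1. Eliminates U1 stuck-at-1, U1 inverted output, U2 stuck-at-0, U2 inverted output.
Test 3 (P=0, Q=0, R=0): fault-free U0=0, U1=1, U2=0 → 0; observed 1. Eliminates U0 stuck-at-0.
Only U0 inverted output is consistent with every test.

U0 inverted output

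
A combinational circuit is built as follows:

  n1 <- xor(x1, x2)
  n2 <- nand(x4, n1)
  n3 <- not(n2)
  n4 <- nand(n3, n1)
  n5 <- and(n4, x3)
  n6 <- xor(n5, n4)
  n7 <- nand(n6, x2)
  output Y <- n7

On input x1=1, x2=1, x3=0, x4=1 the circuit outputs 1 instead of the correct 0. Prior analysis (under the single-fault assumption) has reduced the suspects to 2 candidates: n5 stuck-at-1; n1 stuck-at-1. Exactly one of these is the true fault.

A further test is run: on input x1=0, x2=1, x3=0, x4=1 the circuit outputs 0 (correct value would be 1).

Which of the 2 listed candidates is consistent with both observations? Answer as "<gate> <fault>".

n5 stuck-at-1

Evaluate each candidate on input x1=0, x2=1, x3=0, x4=1:
  n5 stuck-at-1: n1=1, n2=0, n3=1, n4=0, n5=1 [stuck-at-1], n6=1, n7=0 → 0 — matches
  n1 stuck-at-1: n1=1 [stuck-at-1], n2=0, n3=1, n4=0, n5=0, n6=0, n7=1 → 1 — eliminated
Only n5 stuck-at-1 reproduces the observed 0.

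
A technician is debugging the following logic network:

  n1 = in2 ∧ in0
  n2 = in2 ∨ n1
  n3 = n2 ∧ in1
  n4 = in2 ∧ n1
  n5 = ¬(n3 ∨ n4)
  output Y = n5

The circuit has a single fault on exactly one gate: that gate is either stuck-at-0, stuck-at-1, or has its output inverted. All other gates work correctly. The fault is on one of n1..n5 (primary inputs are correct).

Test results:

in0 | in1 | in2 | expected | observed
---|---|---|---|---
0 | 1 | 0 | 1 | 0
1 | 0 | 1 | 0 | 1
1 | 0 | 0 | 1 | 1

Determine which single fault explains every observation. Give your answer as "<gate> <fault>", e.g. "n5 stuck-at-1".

Fault-free values for test 1 (in0=0, in1=1, in2=0): n1=0, n2=0, n3=0, n4=0, n5=1, giving Y=1. Observed 0.
Test 1: faults giving observed 0 are {n1 stuck-at-1, n1 inverted output, n2 stuck-at-1, n2 inverted output, n3 stuck-at-1, n3 inverted output, n4 stuck-at-1, n4 inverted output, n5 stuck-at-0, n5 inverted output}.
Test 2 (in0=1, in1=0, in2=1): fault-free n1=1, n2=1, n3=0, n4=1, n5=0 → 0; observed 1. Eliminates n1 stuck-at-1, n2 stuck-at-1, n2 inverted output, n3 stuck-at-1, n3 inverted output, n4 stuck-at-1, n5 stuck-at-0.
Test 3 (in0=1, in1=0, in2=0): fault-free n1=0, n2=0, n3=0, n4=0, n5=1 → 1; observed 1. Eliminates n4 inverted output, n5 inverted output.
Only n1 inverted output is consistent with every test.

n1 inverted output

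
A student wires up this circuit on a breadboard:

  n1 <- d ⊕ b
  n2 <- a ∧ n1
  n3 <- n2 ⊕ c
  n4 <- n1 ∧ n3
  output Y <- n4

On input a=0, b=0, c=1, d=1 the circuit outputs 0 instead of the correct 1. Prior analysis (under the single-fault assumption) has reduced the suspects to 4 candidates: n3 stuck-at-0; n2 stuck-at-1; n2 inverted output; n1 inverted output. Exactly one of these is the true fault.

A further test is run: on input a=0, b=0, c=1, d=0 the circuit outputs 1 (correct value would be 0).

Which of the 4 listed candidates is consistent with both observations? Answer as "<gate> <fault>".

Evaluate each candidate on input a=0, b=0, c=1, d=0:
  n3 stuck-at-0: n1=0, n2=0, n3=0 [stuck-at-0], n4=0 → 0 — eliminated
  n2 stuck-at-1: n1=0, n2=1 [stuck-at-1], n3=0, n4=0 → 0 — eliminated
  n2 inverted output: n1=0, n2=1 [inverted output], n3=0, n4=0 → 0 — eliminated
  n1 inverted output: n1=1 [inverted output], n2=0, n3=1, n4=1 → 1 — matches
Only n1 inverted output reproduces the observed 1.

n1 inverted output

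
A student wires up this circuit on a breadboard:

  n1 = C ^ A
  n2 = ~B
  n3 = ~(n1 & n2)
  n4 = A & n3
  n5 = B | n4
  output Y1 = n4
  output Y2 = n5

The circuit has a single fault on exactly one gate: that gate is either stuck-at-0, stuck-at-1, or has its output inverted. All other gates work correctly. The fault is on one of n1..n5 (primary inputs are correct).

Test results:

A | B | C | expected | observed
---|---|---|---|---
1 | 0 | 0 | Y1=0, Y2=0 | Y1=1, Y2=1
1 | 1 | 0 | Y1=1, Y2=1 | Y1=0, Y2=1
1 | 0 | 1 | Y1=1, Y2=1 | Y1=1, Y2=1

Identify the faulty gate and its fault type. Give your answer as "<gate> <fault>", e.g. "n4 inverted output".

Fault-free values for test 1 (A=1, B=0, C=0): n1=1, n2=1, n3=0, n4=0, n5=0, giving Y1=0, Y2=0. Observed Y1=1, Y2=1.
Test 1: faults giving observed Y1=1, Y2=1 are {n1 stuck-at-0, n1 inverted output, n2 stuck-at-0, n2 inverted output, n3 stuck-at-1, n3 inverted output, n4 stuck-at-1, n4 inverted output}.
Test 2 (A=1, B=1, C=0): fault-free n1=1, n2=0, n3=1, n4=1, n5=1 → Y1=1, Y2=1; observed Y1=0, Y2=1. Eliminates n1 stuck-at-0, n1 inverted output, n2 stuck-at-0, n3 stuck-at-1, n4 stuck-at-1.
Test 3 (A=1, B=0, C=1): fault-free n1=0, n2=1, n3=1, n4=1, n5=1 → Y1=1, Y2=1; observed Y1=1, Y2=1. Eliminates n3 inverted output, n4 inverted output.
Only n2 inverted output is consistent with every test.

n2 inverted output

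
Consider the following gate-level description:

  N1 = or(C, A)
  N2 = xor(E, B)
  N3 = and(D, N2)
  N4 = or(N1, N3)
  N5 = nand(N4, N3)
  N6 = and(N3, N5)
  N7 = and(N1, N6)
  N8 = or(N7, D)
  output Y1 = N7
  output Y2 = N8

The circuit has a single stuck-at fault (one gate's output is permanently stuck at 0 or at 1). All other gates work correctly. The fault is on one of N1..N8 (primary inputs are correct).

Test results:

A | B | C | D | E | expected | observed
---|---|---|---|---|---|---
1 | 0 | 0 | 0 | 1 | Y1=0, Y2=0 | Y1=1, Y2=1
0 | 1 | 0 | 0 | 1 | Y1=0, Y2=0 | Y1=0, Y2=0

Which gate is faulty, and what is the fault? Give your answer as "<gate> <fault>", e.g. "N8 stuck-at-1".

Fault-free values for test 1 (A=1, B=0, C=0, D=0, E=1): N1=1, N2=1, N3=0, N4=1, N5=1, N6=0, N7=0, N8=0, giving Y1=0, Y2=0. Observed Y1=1, Y2=1.
Test 1: faults giving observed Y1=1, Y2=1 are {N6 stuck-at-1, N7 stuck-at-1}.
Test 2 (A=0, B=1, C=0, D=0, E=1): fault-free N1=0, N2=0, N3=0, N4=0, N5=1, N6=0, N7=0, N8=0 → Y1=0, Y2=0; observed Y1=0, Y2=0. Eliminates N7 stuck-at-1.
Only N6 stuck-at-1 is consistent with every test.

N6 stuck-at-1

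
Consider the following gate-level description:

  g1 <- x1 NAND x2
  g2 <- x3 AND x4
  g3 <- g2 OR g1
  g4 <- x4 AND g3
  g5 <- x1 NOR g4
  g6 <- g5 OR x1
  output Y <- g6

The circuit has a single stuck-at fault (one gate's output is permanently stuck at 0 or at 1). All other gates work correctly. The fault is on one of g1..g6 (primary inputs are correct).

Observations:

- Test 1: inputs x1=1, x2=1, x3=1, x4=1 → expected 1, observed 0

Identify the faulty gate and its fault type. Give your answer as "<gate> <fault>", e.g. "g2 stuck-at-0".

Fault-free values for test 1 (x1=1, x2=1, x3=1, x4=1): g1=0, g2=1, g3=1, g4=1, g5=0, g6=1, giving Y=1. Observed 0.
Test 1: faults giving observed 0 are {g6 stuck-at-0}.
Only g6 stuck-at-0 is consistent with every test.

g6 stuck-at-0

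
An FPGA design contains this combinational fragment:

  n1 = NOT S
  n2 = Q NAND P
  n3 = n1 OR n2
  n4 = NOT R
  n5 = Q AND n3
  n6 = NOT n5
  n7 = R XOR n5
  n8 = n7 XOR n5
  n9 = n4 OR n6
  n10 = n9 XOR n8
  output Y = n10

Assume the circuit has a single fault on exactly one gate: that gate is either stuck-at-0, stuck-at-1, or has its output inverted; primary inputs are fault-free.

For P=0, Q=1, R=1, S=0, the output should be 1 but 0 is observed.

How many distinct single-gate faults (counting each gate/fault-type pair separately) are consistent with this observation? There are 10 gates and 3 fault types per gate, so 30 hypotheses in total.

Fault-free: n1=1, n2=1, n3=1, n4=0, n5=1, n6=0, n7=0, n8=1, n9=0, n10=1 → 1. Observed 0.
  n1: none of the 3 fault types match ✗
  n2: none of the 3 fault types match ✗
  n3: stuck-at-0, inverted output ✓; others ✗
  n4: stuck-at-1, inverted output ✓; others ✗
  n5: stuck-at-0, inverted output ✓; others ✗
  n6: stuck-at-1, inverted output ✓; others ✗
  n7: stuck-at-1, inverted output ✓; others ✗
  n8: stuck-at-0, inverted output ✓; others ✗
  n9: stuck-at-1, inverted output ✓; others ✗
  n10: stuck-at-0, inverted output ✓; others ✗
Consistent faults: {n3 stuck-at-0, n3 inverted output, n4 stuck-at-1, n4 inverted output, n5 stuck-at-0, n5 inverted output, n6 stuck-at-1, n6 inverted output, n7 stuck-at-1, n7 inverted output, n8 stuck-at-0, n8 inverted output, n9 stuck-at-1, n9 inverted output, n10 stuck-at-0, n10 inverted output} — 16 in all.

16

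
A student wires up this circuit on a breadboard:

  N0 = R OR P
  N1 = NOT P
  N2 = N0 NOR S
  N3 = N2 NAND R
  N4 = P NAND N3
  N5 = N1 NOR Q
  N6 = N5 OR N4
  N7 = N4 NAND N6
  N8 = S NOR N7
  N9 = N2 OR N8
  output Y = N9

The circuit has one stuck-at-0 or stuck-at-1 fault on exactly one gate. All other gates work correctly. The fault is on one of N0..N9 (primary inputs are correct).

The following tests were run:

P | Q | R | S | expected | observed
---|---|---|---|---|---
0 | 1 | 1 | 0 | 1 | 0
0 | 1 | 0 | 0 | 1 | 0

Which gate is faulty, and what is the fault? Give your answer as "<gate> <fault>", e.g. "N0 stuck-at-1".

N9 stuck-at-0

Fault-free values for test 1 (P=0, Q=1, R=1, S=0): N0=1, N1=1, N2=0, N3=1, N4=1, N5=0, N6=1, N7=0, N8=1, N9=1, giving Y=1. Observed 0.
Test 1: faults giving observed 0 are {N4 stuck-at-0, N6 stuck-at-0, N7 stuck-at-1, N8 stuck-at-0, N9 stuck-at-0}.
Test 2 (P=0, Q=1, R=0, S=0): fault-free N0=0, N1=1, N2=1, N3=1, N4=1, N5=0, N6=1, N7=0, N8=1, N9=1 → 1; observed 0. Eliminates N4 stuck-at-0, N6 stuck-at-0, N7 stuck-at-1, N8 stuck-at-0.
Only N9 stuck-at-0 is consistent with every test.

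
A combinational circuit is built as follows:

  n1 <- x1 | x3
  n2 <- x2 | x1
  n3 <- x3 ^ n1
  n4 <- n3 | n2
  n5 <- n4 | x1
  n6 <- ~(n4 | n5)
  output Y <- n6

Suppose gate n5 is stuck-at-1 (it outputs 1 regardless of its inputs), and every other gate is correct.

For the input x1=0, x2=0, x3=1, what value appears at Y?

Propagate with n5 forced: n1=1, n2=0, n3=0, n4=0, n5=1 [stuck-at-1], n6=0.
So Y = 0. (Without the fault it would be 1.)

0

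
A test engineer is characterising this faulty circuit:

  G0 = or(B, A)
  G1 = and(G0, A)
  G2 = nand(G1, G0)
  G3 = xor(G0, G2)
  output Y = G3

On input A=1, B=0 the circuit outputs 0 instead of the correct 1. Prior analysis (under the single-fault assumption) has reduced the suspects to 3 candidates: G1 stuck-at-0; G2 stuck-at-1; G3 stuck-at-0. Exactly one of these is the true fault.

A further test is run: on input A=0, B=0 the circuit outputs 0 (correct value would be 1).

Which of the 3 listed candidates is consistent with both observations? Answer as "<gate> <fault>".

G3 stuck-at-0

Evaluate each candidate on input A=0, B=0:
  G1 stuck-at-0: G0=0, G1=0 [stuck-at-0], G2=1, G3=1 → 1 — eliminated
  G2 stuck-at-1: G0=0, G1=0, G2=1 [stuck-at-1], G3=1 → 1 — eliminated
  G3 stuck-at-0: G0=0, G1=0, G2=1, G3=0 [stuck-at-0] → 0 — matches
Only G3 stuck-at-0 reproduces the observed 0.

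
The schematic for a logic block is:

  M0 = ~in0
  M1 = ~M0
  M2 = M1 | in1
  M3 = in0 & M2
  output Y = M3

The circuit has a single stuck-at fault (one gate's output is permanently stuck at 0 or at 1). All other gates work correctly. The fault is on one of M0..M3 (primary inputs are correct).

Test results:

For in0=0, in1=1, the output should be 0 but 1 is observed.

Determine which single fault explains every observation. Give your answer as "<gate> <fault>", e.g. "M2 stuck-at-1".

Fault-free values for test 1 (in0=0, in1=1): M0=1, M1=0, M2=1, M3=0, giving Y=0. Observed 1.
Test 1: faults giving observed 1 are {M3 stuck-at-1}.
Only M3 stuck-at-1 is consistent with every test.

M3 stuck-at-1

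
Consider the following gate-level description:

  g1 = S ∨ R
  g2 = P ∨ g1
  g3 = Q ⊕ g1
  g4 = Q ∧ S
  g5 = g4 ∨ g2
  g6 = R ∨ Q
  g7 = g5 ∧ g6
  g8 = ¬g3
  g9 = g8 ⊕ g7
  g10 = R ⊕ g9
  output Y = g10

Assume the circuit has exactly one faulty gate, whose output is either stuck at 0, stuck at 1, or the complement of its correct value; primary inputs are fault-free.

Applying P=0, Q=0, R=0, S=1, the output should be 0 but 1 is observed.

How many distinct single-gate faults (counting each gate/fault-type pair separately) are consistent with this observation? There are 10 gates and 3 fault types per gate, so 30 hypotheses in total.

14

Fault-free: g1=1, g2=1, g3=1, g4=0, g5=1, g6=0, g7=0, g8=0, g9=0, g10=0 → 0. Observed 1.
  g1: stuck-at-0, inverted output ✓; others ✗
  g2: none of the 3 fault types match ✗
  g3: stuck-at-0, inverted output ✓; others ✗
  g4: none of the 3 fault types match ✗
  g5: none of the 3 fault types match ✗
  g6: stuck-at-1, inverted output ✓; others ✗
  g7: stuck-at-1, inverted output ✓; others ✗
  g8: stuck-at-1, inverted output ✓; others ✗
  g9: stuck-at-1, inverted output ✓; others ✗
  g10: stuck-at-1, inverted output ✓; others ✗
Consistent faults: {g1 stuck-at-0, g1 inverted output, g3 stuck-at-0, g3 inverted output, g6 stuck-at-1, g6 inverted output, g7 stuck-at-1, g7 inverted output, g8 stuck-at-1, g8 inverted output, g9 stuck-at-1, g9 inverted output, g10 stuck-at-1, g10 inverted output} — 14 in all.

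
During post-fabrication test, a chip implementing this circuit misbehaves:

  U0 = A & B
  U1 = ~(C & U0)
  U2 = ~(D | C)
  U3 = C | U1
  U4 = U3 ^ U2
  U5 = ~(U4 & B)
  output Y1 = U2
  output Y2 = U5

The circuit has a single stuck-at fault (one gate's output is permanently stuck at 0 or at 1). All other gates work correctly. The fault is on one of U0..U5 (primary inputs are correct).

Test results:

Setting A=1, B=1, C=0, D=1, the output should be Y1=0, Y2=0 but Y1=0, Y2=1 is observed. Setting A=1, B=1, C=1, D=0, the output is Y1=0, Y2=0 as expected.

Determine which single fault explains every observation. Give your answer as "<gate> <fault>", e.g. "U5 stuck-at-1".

Fault-free values for test 1 (A=1, B=1, C=0, D=1): U0=1, U1=1, U2=0, U3=1, U4=1, U5=0, giving Y1=0, Y2=0. Observed Y1=0, Y2=1.
Test 1: faults giving observed Y1=0, Y2=1 are {U1 stuck-at-0, U3 stuck-at-0, U4 stuck-at-0, U5 stuck-at-1}.
Test 2 (A=1, B=1, C=1, D=0): fault-free U0=1, U1=0, U2=0, U3=1, U4=1, U5=0 → Y1=0, Y2=0; observed Y1=0, Y2=0. Eliminates U3 stuck-at-0, U4 stuck-at-0, U5 stuck-at-1.
Only U1 stuck-at-0 is consistent with every test.

U1 stuck-at-0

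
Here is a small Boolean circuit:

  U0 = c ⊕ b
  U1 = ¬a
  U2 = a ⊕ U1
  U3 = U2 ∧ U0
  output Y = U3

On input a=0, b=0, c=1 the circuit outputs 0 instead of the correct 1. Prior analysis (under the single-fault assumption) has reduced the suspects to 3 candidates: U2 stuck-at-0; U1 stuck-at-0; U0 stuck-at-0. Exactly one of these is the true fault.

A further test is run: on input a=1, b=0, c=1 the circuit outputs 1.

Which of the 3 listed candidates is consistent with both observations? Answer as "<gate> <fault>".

Evaluate each candidate on input a=1, b=0, c=1:
  U2 stuck-at-0: U0=1, U1=0, U2=0 [stuck-at-0], U3=0 → 0 — eliminated
  U1 stuck-at-0: U0=1, U1=0 [stuck-at-0], U2=1, U3=1 → 1 — matches
  U0 stuck-at-0: U0=0 [stuck-at-0], U1=0, U2=1, U3=0 → 0 — eliminated
Only U1 stuck-at-0 reproduces the observed 1.

U1 stuck-at-0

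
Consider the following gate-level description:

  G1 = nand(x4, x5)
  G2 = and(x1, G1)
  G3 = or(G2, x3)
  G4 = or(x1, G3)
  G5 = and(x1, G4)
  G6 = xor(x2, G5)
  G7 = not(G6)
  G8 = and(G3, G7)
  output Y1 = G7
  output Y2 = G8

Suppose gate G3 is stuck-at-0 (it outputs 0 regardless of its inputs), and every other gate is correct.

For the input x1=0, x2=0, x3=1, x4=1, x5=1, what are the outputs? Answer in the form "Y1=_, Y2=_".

Y1=1, Y2=0

Propagate with G3 forced: G1=0, G2=0, G3=0 [stuck-at-0], G4=0, G5=0, G6=0, G7=1, G8=0.
So the outputs are Y1=1, Y2=0. (Without the fault they would be Y1=1, Y2=1.)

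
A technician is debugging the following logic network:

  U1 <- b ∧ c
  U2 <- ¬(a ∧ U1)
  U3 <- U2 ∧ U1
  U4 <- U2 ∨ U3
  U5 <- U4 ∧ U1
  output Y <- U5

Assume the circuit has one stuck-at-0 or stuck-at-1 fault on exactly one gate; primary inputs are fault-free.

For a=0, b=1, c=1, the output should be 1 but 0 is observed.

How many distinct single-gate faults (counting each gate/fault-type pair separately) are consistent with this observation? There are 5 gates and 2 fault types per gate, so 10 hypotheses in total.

4

Fault-free: U1=1, U2=1, U3=1, U4=1, U5=1 → 1. Observed 0.
  U1 stuck-at-0: output 0 ✓
  U1 stuck-at-1: output 1 ✗
  U2 stuck-at-0: output 0 ✓
  U2 stuck-at-1: output 1 ✗
  U3 stuck-at-0: output 1 ✗
  U3 stuck-at-1: output 1 ✗
  U4 stuck-at-0: output 0 ✓
  U4 stuck-at-1: output 1 ✗
  U5 stuck-at-0: output 0 ✓
  U5 stuck-at-1: output 1 ✗
Consistent faults: {U1 stuck-at-0, U2 stuck-at-0, U4 stuck-at-0, U5 stuck-at-0} — 4 in all.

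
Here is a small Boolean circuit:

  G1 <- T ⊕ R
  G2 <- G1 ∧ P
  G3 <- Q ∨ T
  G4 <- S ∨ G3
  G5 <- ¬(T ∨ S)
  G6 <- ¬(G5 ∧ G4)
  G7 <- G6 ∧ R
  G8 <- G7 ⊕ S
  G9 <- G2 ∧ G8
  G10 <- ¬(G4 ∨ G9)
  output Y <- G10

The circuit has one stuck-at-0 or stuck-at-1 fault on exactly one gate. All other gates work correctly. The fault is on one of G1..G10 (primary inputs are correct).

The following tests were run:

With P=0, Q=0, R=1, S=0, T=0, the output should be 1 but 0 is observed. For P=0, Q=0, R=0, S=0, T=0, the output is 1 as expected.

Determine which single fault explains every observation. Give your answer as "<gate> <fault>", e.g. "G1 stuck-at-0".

G2 stuck-at-1

Fault-free values for test 1 (P=0, Q=0, R=1, S=0, T=0): G1=1, G2=0, G3=0, G4=0, G5=1, G6=1, G7=1, G8=1, G9=0, G10=1, giving Y=1. Observed 0.
Test 1: faults giving observed 0 are {G2 stuck-at-1, G3 stuck-at-1, G4 stuck-at-1, G9 stuck-at-1, G10 stuck-at-0}.
Test 2 (P=0, Q=0, R=0, S=0, T=0): fault-free G1=0, G2=0, G3=0, G4=0, G5=1, G6=1, G7=0, G8=0, G9=0, G10=1 → 1; observed 1. Eliminates G3 stuck-at-1, G4 stuck-at-1, G9 stuck-at-1, G10 stuck-at-0.
Only G2 stuck-at-1 is consistent with every test.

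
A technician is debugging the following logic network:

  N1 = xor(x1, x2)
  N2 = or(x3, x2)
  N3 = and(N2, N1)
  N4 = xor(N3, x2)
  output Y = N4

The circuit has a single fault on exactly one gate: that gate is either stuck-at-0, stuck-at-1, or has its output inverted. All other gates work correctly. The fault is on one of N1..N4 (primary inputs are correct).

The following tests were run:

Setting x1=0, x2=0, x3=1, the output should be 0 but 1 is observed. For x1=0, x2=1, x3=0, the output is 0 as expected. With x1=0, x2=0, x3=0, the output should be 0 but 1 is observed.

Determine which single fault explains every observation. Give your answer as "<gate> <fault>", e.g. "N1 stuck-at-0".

Fault-free values for test 1 (x1=0, x2=0, x3=1): N1=0, N2=1, N3=0, N4=0, giving Y=0. Observed 1.
Test 1: faults giving observed 1 are {N1 stuck-at-1, N1 inverted output, N3 stuck-at-1, N3 inverted output, N4 stuck-at-1, N4 inverted output}.
Test 2 (x1=0, x2=1, x3=0): fault-free N1=1, N2=1, N3=1, N4=0 → 0; observed 0. Eliminates N1 inverted output, N3 inverted output, N4 stuck-at-1, N4 inverted output.
Test 3 (x1=0, x2=0, x3=0): fault-free N1=0, N2=0, N3=0, N4=0 → 0; observed 1. Eliminates N1 stuck-at-1.
Only N3 stuck-at-1 is consistent with every test.

N3 stuck-at-1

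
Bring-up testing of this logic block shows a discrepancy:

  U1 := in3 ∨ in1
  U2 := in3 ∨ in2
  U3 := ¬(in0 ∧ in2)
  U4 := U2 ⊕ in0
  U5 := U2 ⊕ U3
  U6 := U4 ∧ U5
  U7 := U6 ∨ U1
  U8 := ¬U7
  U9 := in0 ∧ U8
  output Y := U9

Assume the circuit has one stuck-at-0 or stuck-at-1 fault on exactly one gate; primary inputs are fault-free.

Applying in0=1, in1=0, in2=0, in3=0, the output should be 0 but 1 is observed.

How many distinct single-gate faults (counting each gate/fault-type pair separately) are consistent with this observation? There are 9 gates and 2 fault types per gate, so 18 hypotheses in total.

Fault-free: U1=0, U2=0, U3=1, U4=1, U5=1, U6=1, U7=1, U8=0, U9=0 → 0. Observed 1.
  U1: none of the 2 fault types match ✗
  U2: stuck-at-1 ✓; others ✗
  U3: stuck-at-0 ✓; others ✗
  U4: stuck-at-0 ✓; others ✗
  U5: stuck-at-0 ✓; others ✗
  U6: stuck-at-0 ✓; others ✗
  U7: stuck-at-0 ✓; others ✗
  U8: stuck-at-1 ✓; others ✗
  U9: stuck-at-1 ✓; others ✗
Consistent faults: {U2 stuck-at-1, U3 stuck-at-0, U4 stuck-at-0, U5 stuck-at-0, U6 stuck-at-0, U7 stuck-at-0, U8 stuck-at-1, U9 stuck-at-1} — 8 in all.

8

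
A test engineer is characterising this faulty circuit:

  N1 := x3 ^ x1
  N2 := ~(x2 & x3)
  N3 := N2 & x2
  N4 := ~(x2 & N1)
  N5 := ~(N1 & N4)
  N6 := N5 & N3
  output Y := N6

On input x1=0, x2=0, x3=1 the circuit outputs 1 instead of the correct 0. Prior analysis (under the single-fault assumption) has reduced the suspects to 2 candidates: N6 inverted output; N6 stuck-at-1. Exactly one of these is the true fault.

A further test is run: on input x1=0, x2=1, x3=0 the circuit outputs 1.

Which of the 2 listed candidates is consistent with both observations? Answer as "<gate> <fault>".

Evaluate each candidate on input x1=0, x2=1, x3=0:
  N6 inverted output: N1=0, N2=1, N3=1, N4=1, N5=1, N6=0 [inverted output] → 0 — eliminated
  N6 stuck-at-1: N1=0, N2=1, N3=1, N4=1, N5=1, N6=1 [stuck-at-1] → 1 — matches
Only N6 stuck-at-1 reproduces the observed 1.

N6 stuck-at-1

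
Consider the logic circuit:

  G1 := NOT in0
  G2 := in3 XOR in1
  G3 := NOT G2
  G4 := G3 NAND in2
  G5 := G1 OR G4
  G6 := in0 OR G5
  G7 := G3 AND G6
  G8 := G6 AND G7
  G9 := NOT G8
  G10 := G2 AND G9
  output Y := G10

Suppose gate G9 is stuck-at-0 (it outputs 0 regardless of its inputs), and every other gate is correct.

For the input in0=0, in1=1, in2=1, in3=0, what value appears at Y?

Propagate with G9 forced: G1=1, G2=1, G3=0, G4=1, G5=1, G6=1, G7=0, G8=0, G9=0 [stuck-at-0], G10=0.
So Y = 0. (Without the fault it would be 1.)

0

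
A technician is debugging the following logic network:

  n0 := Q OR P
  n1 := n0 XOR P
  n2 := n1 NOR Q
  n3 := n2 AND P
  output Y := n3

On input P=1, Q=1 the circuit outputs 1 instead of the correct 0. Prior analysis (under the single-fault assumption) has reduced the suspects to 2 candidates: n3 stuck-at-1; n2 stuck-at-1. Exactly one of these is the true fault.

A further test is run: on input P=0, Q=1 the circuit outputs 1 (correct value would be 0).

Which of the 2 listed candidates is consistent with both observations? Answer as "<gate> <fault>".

Evaluate each candidate on input P=0, Q=1:
  n3 stuck-at-1: n0=1, n1=1, n2=0, n3=1 [stuck-at-1] → 1 — matches
  n2 stuck-at-1: n0=1, n1=1, n2=1 [stuck-at-1], n3=0 → 0 — eliminated
Only n3 stuck-at-1 reproduces the observed 1.

n3 stuck-at-1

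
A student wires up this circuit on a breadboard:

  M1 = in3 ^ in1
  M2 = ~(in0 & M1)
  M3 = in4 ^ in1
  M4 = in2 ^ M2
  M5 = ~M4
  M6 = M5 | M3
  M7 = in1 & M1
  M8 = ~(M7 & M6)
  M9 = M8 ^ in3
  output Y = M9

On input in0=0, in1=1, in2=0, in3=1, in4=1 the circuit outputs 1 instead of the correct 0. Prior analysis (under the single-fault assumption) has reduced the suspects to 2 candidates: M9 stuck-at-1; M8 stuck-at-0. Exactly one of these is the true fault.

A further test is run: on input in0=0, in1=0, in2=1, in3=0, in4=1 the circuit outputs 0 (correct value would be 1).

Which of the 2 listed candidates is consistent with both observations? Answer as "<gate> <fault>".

M8 stuck-at-0

Evaluate each candidate on input in0=0, in1=0, in2=1, in3=0, in4=1:
  M9 stuck-at-1: M1=0, M2=1, M3=1, M4=0, M5=1, M6=1, M7=0, M8=1, M9=1 [stuck-at-1] → 1 — eliminated
  M8 stuck-at-0: M1=0, M2=1, M3=1, M4=0, M5=1, M6=1, M7=0, M8=0 [stuck-at-0], M9=0 → 0 — matches
Only M8 stuck-at-0 reproduces the observed 0.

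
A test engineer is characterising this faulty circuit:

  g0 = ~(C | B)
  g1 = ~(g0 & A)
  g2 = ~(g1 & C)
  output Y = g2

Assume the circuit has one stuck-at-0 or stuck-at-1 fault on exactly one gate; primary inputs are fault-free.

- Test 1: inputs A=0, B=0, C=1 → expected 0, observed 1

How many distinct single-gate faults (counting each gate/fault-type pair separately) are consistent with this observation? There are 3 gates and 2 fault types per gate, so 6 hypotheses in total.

Fault-free: g0=0, g1=1, g2=0 → 0. Observed 1.
  g0 stuck-at-0: output 0 ✗
  g0 stuck-at-1: output 0 ✗
  g1 stuck-at-0: output 1 ✓
  g1 stuck-at-1: output 0 ✗
  g2 stuck-at-0: output 0 ✗
  g2 stuck-at-1: output 1 ✓
Consistent faults: {g1 stuck-at-0, g2 stuck-at-1} — 2 in all.

2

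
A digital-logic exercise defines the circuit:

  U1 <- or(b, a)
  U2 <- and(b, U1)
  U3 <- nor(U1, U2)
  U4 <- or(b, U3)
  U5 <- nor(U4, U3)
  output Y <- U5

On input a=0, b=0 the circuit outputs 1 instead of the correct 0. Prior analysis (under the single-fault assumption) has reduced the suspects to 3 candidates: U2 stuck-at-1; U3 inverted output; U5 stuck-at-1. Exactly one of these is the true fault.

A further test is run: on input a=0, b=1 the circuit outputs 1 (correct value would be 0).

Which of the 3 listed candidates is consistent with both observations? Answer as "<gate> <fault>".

U5 stuck-at-1

Evaluate each candidate on input a=0, b=1:
  U2 stuck-at-1: U1=1, U2=1 [stuck-at-1], U3=0, U4=1, U5=0 → 0 — eliminated
  U3 inverted output: U1=1, U2=1, U3=1 [inverted output], U4=1, U5=0 → 0 — eliminated
  U5 stuck-at-1: U1=1, U2=1, U3=0, U4=1, U5=1 [stuck-at-1] → 1 — matches
Only U5 stuck-at-1 reproduces the observed 1.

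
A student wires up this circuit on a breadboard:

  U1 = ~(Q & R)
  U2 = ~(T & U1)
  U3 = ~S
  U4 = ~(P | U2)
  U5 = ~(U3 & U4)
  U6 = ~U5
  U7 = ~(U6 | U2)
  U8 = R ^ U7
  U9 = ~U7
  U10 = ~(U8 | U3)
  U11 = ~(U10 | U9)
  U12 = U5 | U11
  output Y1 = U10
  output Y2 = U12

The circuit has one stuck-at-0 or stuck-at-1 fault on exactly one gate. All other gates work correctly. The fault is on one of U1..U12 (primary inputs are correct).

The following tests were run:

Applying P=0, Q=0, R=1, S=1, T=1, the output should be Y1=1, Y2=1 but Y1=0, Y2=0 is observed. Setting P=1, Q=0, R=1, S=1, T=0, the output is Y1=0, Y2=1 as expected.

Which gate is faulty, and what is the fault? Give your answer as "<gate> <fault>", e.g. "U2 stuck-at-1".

Fault-free values for test 1 (P=0, Q=0, R=1, S=1, T=1): U1=1, U2=0, U3=0, U4=1, U5=1, U6=0, U7=1, U8=0, U9=0, U10=1, U11=0, U12=1, giving Y1=1, Y2=1. Observed Y1=0, Y2=0.
Test 1: faults giving observed Y1=0, Y2=0 are {U3 stuck-at-1, U5 stuck-at-0}.
Test 2 (P=1, Q=0, R=1, S=1, T=0): fault-free U1=1, U2=1, U3=0, U4=0, U5=1, U6=0, U7=0, U8=1, U9=1, U10=0, U11=0, U12=1 → Y1=0, Y2=1; observed Y1=0, Y2=1. Eliminates U5 stuck-at-0.
Only U3 stuck-at-1 is consistent with every test.

U3 stuck-at-1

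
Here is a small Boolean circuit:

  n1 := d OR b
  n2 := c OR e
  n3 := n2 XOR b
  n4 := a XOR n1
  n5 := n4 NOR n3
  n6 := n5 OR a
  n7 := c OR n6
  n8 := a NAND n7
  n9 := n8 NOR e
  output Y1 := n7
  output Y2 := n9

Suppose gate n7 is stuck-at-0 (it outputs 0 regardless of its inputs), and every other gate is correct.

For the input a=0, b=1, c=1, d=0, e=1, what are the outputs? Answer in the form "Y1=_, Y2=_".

Propagate with n7 forced: n1=1, n2=1, n3=0, n4=1, n5=0, n6=0, n7=0 [stuck-at-0], n8=1, n9=0.
So the outputs are Y1=0, Y2=0. (Without the fault they would be Y1=1, Y2=0.)

Y1=0, Y2=0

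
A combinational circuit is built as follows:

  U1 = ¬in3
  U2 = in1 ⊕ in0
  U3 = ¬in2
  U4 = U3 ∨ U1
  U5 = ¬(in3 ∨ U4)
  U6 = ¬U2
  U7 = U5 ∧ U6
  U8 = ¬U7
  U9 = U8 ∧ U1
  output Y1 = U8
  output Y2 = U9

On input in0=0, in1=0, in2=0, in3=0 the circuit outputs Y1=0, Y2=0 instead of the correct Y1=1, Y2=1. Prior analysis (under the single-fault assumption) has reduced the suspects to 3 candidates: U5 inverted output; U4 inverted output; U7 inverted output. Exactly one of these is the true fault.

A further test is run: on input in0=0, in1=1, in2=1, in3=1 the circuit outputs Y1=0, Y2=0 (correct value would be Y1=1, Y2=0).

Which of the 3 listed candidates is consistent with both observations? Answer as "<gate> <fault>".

U7 inverted output

Evaluate each candidate on input in0=0, in1=1, in2=1, in3=1:
  U5 inverted output: U1=0, U2=1, U3=0, U4=0, U5=1 [inverted output], U6=0, U7=0, U8=1, U9=0 → Y1=1, Y2=0 — eliminated
  U4 inverted output: U1=0, U2=1, U3=0, U4=1 [inverted output], U5=0, U6=0, U7=0, U8=1, U9=0 → Y1=1, Y2=0 — eliminated
  U7 inverted output: U1=0, U2=1, U3=0, U4=0, U5=0, U6=0, U7=1 [inverted output], U8=0, U9=0 → Y1=0, Y2=0 — matches
Only U7 inverted output reproduces the observed Y1=0, Y2=0.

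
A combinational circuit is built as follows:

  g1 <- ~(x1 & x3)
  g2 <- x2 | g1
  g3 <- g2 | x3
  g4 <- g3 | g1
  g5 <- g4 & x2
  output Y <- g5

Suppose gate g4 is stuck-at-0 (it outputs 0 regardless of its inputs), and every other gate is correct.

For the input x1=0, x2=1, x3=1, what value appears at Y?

0

Propagate with g4 forced: g1=1, g2=1, g3=1, g4=0 [stuck-at-0], g5=0.
So Y = 0. (Without the fault it would be 1.)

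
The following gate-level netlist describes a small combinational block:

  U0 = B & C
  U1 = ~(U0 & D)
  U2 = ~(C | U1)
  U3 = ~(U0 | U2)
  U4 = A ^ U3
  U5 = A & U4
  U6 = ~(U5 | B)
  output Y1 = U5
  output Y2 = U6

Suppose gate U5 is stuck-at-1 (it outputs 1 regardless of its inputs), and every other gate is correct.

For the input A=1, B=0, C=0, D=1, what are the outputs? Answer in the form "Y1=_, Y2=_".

Propagate with U5 forced: U0=0, U1=1, U2=0, U3=1, U4=0, U5=1 [stuck-at-1], U6=0.
So the outputs are Y1=1, Y2=0. (Without the fault they would be Y1=0, Y2=1.)

Y1=1, Y2=0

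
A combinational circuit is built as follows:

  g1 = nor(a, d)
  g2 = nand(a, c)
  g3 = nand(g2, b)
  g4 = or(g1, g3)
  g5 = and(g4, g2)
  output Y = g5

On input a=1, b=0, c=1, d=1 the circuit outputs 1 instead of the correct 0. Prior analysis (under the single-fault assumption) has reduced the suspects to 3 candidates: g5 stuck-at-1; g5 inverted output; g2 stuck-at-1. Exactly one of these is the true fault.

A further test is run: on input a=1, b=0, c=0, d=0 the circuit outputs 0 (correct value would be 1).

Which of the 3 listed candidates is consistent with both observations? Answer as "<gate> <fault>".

g5 inverted output

Evaluate each candidate on input a=1, b=0, c=0, d=0:
  g5 stuck-at-1: g1=0, g2=1, g3=1, g4=1, g5=1 [stuck-at-1] → 1 — eliminated
  g5 inverted output: g1=0, g2=1, g3=1, g4=1, g5=0 [inverted output] → 0 — matches
  g2 stuck-at-1: g1=0, g2=1 [stuck-at-1], g3=1, g4=1, g5=1 → 1 — eliminated
Only g5 inverted output reproduces the observed 0.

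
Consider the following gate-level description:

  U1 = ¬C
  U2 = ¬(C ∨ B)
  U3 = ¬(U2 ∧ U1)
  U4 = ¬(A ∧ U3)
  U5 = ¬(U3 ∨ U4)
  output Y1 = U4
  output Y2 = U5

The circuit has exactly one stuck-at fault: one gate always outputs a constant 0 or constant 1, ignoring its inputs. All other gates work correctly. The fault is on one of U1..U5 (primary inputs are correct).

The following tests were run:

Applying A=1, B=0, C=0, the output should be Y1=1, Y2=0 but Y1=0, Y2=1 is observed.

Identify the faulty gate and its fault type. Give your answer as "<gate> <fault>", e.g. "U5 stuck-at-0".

U4 stuck-at-0

Fault-free values for test 1 (A=1, B=0, C=0): U1=1, U2=1, U3=0, U4=1, U5=0, giving Y1=1, Y2=0. Observed Y1=0, Y2=1.
Test 1: faults giving observed Y1=0, Y2=1 are {U4 stuck-at-0}.
Only U4 stuck-at-0 is consistent with every test.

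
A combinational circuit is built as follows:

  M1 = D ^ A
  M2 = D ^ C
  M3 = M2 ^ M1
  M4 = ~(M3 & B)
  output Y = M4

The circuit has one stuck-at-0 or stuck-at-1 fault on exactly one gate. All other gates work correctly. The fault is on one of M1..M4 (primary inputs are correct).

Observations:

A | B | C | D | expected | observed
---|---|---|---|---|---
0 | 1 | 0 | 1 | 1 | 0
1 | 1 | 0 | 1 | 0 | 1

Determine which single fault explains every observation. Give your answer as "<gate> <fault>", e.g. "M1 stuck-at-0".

M2 stuck-at-0

Fault-free values for test 1 (A=0, B=1, C=0, D=1): M1=1, M2=1, M3=0, M4=1, giving Y=1. Observed 0.
Test 1: faults giving observed 0 are {M1 stuck-at-0, M2 stuck-at-0, M3 stuck-at-1, M4 stuck-at-0}.
Test 2 (A=1, B=1, C=0, D=1): fault-free M1=0, M2=1, M3=1, M4=0 → 0; observed 1. Eliminates M1 stuck-at-0, M3 stuck-at-1, M4 stuck-at-0.
Only M2 stuck-at-0 is consistent with every test.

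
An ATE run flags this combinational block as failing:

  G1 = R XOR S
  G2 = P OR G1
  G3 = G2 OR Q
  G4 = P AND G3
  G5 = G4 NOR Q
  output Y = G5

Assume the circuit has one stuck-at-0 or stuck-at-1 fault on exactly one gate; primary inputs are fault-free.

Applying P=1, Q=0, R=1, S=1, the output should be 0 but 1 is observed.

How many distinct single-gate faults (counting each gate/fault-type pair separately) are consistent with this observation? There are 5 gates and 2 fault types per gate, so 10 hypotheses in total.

Fault-free: G1=0, G2=1, G3=1, G4=1, G5=0 → 0. Observed 1.
  G1 stuck-at-0: output 0 ✗
  G1 stuck-at-1: output 0 ✗
  G2 stuck-at-0: output 1 ✓
  G2 stuck-at-1: output 0 ✗
  G3 stuck-at-0: output 1 ✓
  G3 stuck-at-1: output 0 ✗
  G4 stuck-at-0: output 1 ✓
  G4 stuck-at-1: output 0 ✗
  G5 stuck-at-0: output 0 ✗
  G5 stuck-at-1: output 1 ✓
Consistent faults: {G2 stuck-at-0, G3 stuck-at-0, G4 stuck-at-0, G5 stuck-at-1} — 4 in all.

4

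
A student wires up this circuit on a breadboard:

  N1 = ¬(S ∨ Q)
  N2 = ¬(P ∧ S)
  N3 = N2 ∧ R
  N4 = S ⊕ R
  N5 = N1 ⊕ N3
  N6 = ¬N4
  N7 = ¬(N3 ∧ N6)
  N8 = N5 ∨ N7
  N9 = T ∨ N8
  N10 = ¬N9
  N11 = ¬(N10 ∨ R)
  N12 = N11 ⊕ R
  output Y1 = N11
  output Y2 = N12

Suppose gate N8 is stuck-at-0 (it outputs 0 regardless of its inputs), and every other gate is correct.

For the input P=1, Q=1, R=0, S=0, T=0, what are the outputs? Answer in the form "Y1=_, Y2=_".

Y1=0, Y2=0

Propagate with N8 forced: N1=0, N2=1, N3=0, N4=0, N5=0, N6=1, N7=1, N8=0 [stuck-at-0], N9=0, N10=1, N11=0, N12=0.
So the outputs are Y1=0, Y2=0. (Without the fault they would be Y1=1, Y2=1.)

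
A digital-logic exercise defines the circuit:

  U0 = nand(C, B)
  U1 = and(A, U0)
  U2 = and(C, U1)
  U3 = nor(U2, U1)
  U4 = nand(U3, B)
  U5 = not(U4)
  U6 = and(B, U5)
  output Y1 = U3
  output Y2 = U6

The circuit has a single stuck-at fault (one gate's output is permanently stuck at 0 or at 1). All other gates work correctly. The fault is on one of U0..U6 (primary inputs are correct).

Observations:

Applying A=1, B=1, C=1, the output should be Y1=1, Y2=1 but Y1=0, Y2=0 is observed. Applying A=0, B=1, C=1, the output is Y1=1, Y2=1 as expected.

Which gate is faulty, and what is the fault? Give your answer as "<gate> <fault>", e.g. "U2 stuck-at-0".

U0 stuck-at-1

Fault-free values for test 1 (A=1, B=1, C=1): U0=0, U1=0, U2=0, U3=1, U4=0, U5=1, U6=1, giving Y1=1, Y2=1. Observed Y1=0, Y2=0.
Test 1: faults giving observed Y1=0, Y2=0 are {U0 stuck-at-1, U1 stuck-at-1, U2 stuck-at-1, U3 stuck-at-0}.
Test 2 (A=0, B=1, C=1): fault-free U0=0, U1=0, U2=0, U3=1, U4=0, U5=1, U6=1 → Y1=1, Y2=1; observed Y1=1, Y2=1. Eliminates U1 stuck-at-1, U2 stuck-at-1, U3 stuck-at-0.
Only U0 stuck-at-1 is consistent with every test.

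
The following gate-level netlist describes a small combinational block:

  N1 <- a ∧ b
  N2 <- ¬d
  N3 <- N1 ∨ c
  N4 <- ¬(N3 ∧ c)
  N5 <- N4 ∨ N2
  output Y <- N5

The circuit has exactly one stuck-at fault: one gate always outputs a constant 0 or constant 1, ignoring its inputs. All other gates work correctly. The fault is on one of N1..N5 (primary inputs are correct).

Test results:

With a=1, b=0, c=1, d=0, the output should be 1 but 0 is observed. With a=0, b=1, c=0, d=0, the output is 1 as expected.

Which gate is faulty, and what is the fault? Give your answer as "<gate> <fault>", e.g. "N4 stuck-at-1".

N2 stuck-at-0

Fault-free values for test 1 (a=1, b=0, c=1, d=0): N1=0, N2=1, N3=1, N4=0, N5=1, giving Y=1. Observed 0.
Test 1: faults giving observed 0 are {N2 stuck-at-0, N5 stuck-at-0}.
Test 2 (a=0, b=1, c=0, d=0): fault-free N1=0, N2=1, N3=0, N4=1, N5=1 → 1; observed 1. Eliminates N5 stuck-at-0.
Only N2 stuck-at-0 is consistent with every test.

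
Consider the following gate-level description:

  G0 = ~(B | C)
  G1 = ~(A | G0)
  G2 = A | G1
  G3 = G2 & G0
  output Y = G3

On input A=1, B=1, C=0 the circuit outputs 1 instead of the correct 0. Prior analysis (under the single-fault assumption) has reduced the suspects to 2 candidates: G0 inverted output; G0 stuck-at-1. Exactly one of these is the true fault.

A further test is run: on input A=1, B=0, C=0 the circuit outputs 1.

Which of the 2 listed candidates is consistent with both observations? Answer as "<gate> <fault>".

G0 stuck-at-1

Evaluate each candidate on input A=1, B=0, C=0:
  G0 inverted output: G0=0 [inverted output], G1=0, G2=1, G3=0 → 0 — eliminated
  G0 stuck-at-1: G0=1 [stuck-at-1], G1=0, G2=1, G3=1 → 1 — matches
Only G0 stuck-at-1 reproduces the observed 1.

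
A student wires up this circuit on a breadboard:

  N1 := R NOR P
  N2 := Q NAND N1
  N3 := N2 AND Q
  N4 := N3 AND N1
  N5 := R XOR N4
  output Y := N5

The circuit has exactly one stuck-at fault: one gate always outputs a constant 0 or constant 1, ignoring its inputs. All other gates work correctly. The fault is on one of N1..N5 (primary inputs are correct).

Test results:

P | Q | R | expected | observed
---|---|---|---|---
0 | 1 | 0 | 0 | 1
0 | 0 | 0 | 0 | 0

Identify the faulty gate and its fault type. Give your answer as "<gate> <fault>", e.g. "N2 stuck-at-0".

Fault-free values for test 1 (P=0, Q=1, R=0): N1=1, N2=0, N3=0, N4=0, N5=0, giving Y=0. Observed 1.
Test 1: faults giving observed 1 are {N2 stuck-at-1, N3 stuck-at-1, N4 stuck-at-1, N5 stuck-at-1}.
Test 2 (P=0, Q=0, R=0): fault-free N1=1, N2=1, N3=0, N4=0, N5=0 → 0; observed 0. Eliminates N3 stuck-at-1, N4 stuck-at-1, N5 stuck-at-1.
Only N2 stuck-at-1 is consistent with every test.

N2 stuck-at-1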